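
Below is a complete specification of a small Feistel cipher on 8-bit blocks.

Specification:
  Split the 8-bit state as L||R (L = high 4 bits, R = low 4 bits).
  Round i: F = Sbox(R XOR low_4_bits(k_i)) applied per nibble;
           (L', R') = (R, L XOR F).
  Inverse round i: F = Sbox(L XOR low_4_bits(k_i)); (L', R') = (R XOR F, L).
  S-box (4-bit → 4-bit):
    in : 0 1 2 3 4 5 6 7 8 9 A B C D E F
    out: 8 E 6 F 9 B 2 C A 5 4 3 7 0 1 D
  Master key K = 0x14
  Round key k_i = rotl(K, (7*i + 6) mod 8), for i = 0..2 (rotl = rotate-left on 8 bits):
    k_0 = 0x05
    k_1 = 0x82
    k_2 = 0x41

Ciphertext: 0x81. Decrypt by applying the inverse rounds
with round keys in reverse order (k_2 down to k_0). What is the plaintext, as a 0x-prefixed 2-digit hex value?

0x9A

s_0 = ciphertext = 0x81
s_1 = InvRound(s_0, k_2) = 0x48
s_2 = InvRound(s_1, k_1) = 0xA4
s_3 = InvRound(s_2, k_0) = 0x9A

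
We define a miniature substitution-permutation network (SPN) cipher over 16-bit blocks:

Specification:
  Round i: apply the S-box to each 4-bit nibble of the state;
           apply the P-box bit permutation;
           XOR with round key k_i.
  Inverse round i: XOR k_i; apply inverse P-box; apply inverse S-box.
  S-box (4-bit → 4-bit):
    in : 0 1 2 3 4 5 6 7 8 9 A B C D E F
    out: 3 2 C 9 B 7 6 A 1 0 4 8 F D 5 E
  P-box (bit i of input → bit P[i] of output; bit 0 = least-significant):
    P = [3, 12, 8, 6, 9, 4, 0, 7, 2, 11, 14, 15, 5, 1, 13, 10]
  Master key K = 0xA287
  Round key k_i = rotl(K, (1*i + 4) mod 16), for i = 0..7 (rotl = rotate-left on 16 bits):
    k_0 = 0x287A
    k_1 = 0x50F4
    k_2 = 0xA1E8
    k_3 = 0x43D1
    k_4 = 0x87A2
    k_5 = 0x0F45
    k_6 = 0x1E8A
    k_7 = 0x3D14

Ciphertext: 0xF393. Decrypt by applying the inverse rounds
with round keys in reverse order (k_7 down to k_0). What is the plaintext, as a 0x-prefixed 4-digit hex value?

0xCAE5

s_0 = ciphertext = 0xF393
s_1 = InvRound(s_0, k_7) = 0x7CD9
s_2 = InvRound(s_1, k_6) = 0x6A5B
s_3 = InvRound(s_2, k_5) = 0xFE1E
s_4 = InvRound(s_3, k_4) = 0xE575
s_5 = InvRound(s_4, k_3) = 0xD339
s_6 = InvRound(s_5, k_2) = 0xAAC7
s_7 = InvRound(s_6, k_1) = 0x5F51
s_8 = InvRound(s_7, k_0) = 0xCAE5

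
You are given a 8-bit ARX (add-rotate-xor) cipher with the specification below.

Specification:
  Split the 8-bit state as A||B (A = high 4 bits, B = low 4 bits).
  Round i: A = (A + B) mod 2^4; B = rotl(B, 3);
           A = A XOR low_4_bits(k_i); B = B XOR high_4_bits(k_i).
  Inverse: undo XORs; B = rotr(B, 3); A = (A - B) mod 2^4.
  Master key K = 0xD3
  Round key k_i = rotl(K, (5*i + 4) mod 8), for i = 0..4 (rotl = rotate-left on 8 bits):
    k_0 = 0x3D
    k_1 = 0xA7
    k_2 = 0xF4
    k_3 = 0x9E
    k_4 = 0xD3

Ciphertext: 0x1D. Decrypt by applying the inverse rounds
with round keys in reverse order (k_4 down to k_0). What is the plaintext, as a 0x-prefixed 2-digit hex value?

0x6A

s_0 = ciphertext = 0x1D
s_1 = InvRound(s_0, k_4) = 0x20
s_2 = InvRound(s_1, k_3) = 0x93
s_3 = InvRound(s_2, k_2) = 0x49
s_4 = InvRound(s_3, k_1) = 0xD6
s_5 = InvRound(s_4, k_0) = 0x6A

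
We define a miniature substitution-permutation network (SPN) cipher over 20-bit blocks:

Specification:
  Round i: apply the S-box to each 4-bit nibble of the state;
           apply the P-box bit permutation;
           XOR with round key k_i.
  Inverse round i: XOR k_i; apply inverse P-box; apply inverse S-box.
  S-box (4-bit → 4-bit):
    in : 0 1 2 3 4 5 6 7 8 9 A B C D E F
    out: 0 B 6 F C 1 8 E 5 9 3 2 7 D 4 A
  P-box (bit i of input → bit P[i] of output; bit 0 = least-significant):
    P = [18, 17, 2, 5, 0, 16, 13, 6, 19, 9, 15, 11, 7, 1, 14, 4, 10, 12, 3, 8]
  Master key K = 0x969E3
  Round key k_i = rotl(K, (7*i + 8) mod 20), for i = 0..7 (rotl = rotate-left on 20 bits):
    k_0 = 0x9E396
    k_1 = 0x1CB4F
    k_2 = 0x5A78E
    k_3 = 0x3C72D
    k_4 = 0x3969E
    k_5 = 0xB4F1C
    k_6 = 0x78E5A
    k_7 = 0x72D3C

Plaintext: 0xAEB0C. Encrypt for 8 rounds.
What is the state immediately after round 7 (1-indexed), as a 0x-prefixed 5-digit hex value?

0x394DA

s_0 = plaintext = 0xAEB0C
s_1 = Round(s_0, k_0) = 0xFB592
s_2 = Round(s_1, k_1) = 0xBDA08
s_3 = Round(s_2, k_2) = 0x9F51A
s_4 = Round(s_3, k_3) = 0xCC27E
s_5 = Round(s_4, k_4) = 0x26050
s_6 = Round(s_5, k_5) = 0xB5F05
s_7 = Round(s_6, k_6) = 0x394DA
s_8 = Round(s_7, k_7) = 0x190E5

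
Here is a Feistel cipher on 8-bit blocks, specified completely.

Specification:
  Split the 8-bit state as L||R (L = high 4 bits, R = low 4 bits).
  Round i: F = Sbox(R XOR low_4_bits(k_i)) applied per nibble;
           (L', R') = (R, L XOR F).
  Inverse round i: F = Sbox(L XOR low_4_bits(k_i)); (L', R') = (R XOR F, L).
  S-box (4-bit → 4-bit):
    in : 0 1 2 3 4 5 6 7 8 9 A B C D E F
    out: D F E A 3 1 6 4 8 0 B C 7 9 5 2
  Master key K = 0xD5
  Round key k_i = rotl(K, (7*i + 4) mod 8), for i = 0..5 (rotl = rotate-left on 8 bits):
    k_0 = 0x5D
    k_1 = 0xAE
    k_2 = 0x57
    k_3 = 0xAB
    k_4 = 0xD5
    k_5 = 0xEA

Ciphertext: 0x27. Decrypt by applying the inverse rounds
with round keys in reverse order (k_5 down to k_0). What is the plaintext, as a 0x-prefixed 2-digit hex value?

s_0 = ciphertext = 0x27
s_1 = InvRound(s_0, k_5) = 0xF2
s_2 = InvRound(s_1, k_4) = 0x9F
s_3 = InvRound(s_2, k_3) = 0x19
s_4 = InvRound(s_3, k_2) = 0xF1
s_5 = InvRound(s_4, k_1) = 0xEF
s_6 = InvRound(s_5, k_0) = 0x5E

0x5E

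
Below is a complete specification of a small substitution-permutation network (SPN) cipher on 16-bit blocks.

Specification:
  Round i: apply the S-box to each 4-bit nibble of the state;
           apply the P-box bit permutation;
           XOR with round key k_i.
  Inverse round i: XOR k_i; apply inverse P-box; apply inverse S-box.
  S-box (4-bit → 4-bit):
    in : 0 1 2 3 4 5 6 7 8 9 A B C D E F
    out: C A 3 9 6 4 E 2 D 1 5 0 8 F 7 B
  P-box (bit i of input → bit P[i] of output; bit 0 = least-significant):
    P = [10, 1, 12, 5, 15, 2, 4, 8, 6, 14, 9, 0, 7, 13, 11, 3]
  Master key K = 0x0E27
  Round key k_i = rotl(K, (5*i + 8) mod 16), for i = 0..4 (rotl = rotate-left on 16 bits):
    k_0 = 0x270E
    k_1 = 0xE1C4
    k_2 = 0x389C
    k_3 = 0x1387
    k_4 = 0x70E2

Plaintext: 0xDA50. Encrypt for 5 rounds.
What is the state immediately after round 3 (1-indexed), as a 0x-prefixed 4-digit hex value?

s_0 = plaintext = 0xDA50
s_1 = Round(s_0, k_0) = 0x1DF6
s_2 = Round(s_1, k_1) = 0x12AB
s_3 = Round(s_2, k_2) = 0xD8C4
s_4 = Round(s_3, k_3) = 0x284C
s_5 = Round(s_4, k_4) = 0x5217

0xD8C4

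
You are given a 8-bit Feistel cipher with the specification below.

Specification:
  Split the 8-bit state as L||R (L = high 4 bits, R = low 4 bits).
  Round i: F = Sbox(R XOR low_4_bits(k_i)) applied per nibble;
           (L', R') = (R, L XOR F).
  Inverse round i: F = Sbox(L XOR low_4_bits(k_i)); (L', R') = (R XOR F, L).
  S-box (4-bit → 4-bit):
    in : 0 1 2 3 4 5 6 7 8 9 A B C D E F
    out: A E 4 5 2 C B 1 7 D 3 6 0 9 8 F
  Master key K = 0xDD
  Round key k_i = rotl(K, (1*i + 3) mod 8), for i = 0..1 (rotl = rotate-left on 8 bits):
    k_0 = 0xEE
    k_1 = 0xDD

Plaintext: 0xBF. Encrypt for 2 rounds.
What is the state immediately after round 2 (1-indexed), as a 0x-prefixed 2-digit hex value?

0x58

s_0 = plaintext = 0xBF
s_1 = Round(s_0, k_0) = 0xF5
s_2 = Round(s_1, k_1) = 0x58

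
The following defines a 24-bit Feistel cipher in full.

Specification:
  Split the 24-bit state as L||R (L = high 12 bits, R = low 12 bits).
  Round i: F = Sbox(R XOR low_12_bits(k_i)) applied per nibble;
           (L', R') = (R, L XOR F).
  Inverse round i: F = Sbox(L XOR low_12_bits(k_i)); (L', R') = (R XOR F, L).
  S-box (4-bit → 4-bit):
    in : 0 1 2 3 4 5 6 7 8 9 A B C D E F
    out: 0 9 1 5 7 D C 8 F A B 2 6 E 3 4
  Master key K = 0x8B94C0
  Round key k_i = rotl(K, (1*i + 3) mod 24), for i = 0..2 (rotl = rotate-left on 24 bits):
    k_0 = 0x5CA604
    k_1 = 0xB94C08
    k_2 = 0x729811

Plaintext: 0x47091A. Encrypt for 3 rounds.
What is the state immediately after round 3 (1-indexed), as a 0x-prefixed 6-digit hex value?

s_0 = plaintext = 0x47091A
s_1 = Round(s_0, k_0) = 0x91A0E3
s_2 = Round(s_1, k_1) = 0x0E3F28
s_3 = Round(s_2, k_2) = 0xF288B9

0xF288B9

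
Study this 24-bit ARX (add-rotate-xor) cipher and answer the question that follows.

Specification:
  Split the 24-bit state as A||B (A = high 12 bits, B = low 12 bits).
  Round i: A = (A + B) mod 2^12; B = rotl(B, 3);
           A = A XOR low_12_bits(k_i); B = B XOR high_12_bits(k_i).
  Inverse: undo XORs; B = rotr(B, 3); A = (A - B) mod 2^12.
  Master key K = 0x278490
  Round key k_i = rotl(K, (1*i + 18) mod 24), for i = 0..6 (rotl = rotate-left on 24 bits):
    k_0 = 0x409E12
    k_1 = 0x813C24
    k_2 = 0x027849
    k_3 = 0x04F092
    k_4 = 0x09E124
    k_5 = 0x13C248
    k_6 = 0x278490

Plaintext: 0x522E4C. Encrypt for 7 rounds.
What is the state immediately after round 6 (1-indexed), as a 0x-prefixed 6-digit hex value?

s_0 = plaintext = 0x522E4C
s_1 = Round(s_0, k_0) = 0xD7C66E
s_2 = Round(s_1, k_1) = 0xFCEB60
s_3 = Round(s_2, k_2) = 0x367B22
s_4 = Round(s_3, k_3) = 0xE1B95A
s_5 = Round(s_4, k_4) = 0x651A4A
s_6 = Round(s_5, k_5) = 0x2D3369
s_7 = Round(s_6, k_6) = 0x2AC931

0x2D3369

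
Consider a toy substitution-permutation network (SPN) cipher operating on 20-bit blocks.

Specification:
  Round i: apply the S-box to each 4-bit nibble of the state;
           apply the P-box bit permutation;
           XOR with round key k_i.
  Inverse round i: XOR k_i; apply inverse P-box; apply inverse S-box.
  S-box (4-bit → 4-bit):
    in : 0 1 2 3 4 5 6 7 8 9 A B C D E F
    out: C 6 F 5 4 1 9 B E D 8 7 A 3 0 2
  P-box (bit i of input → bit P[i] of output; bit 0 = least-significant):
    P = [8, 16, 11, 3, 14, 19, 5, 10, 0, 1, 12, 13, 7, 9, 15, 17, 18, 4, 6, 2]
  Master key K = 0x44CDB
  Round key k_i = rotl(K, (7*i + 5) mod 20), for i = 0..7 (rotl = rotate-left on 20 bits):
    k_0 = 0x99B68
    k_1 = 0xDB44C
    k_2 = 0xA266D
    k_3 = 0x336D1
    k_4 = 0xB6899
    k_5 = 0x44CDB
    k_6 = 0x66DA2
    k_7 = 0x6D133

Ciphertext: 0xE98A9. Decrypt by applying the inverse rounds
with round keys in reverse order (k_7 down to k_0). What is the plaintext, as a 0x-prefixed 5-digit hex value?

0xE5700

s_0 = ciphertext = 0xE98A9
s_1 = InvRound(s_0, k_7) = 0xF5FD9
s_2 = InvRound(s_1, k_6) = 0x1F21C
s_3 = InvRound(s_2, k_5) = 0x9B2A1
s_4 = InvRound(s_3, k_4) = 0xF8430
s_5 = InvRound(s_4, k_3) = 0x3B91E
s_6 = InvRound(s_5, k_2) = 0x11B8B
s_7 = InvRound(s_6, k_1) = 0x9B7C3
s_8 = InvRound(s_7, k_0) = 0xE5700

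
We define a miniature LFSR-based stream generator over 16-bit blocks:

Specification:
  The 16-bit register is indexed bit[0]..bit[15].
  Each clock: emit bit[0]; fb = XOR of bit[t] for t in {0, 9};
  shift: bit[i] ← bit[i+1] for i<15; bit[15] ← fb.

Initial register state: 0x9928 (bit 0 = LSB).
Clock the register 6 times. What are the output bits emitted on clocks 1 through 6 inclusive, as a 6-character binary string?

000101

reg_0 = 0x9928
clock 1: out=0, reg = 0x4C94
clock 2: out=0, reg = 0x264A
clock 3: out=0, reg = 0x9325
clock 4: out=1, reg = 0x4992
clock 5: out=0, reg = 0x24C9
clock 6: out=1, reg = 0x9264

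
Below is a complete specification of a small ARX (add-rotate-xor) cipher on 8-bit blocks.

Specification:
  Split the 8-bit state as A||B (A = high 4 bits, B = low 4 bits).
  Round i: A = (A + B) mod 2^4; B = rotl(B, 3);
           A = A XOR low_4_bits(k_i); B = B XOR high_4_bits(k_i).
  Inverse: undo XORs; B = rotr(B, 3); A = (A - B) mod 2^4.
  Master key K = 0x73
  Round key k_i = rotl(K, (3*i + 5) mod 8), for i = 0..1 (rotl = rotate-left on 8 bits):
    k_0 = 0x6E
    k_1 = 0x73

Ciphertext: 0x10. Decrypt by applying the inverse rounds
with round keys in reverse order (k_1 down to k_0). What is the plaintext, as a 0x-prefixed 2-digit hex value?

s_0 = ciphertext = 0x10
s_1 = InvRound(s_0, k_1) = 0x4E
s_2 = InvRound(s_1, k_0) = 0x91

0x91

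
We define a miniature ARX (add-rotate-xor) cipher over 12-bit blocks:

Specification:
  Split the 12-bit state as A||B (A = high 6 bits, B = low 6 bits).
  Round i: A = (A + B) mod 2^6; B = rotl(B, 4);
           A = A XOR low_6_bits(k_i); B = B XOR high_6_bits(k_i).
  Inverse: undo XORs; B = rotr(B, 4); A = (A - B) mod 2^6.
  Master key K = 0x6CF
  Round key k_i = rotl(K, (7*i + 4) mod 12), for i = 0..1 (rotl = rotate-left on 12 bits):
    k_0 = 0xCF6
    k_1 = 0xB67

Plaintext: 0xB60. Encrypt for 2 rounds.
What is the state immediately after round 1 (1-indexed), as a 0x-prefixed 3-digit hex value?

0xEFB

s_0 = plaintext = 0xB60
s_1 = Round(s_0, k_0) = 0xEFB
s_2 = Round(s_1, k_1) = 0x453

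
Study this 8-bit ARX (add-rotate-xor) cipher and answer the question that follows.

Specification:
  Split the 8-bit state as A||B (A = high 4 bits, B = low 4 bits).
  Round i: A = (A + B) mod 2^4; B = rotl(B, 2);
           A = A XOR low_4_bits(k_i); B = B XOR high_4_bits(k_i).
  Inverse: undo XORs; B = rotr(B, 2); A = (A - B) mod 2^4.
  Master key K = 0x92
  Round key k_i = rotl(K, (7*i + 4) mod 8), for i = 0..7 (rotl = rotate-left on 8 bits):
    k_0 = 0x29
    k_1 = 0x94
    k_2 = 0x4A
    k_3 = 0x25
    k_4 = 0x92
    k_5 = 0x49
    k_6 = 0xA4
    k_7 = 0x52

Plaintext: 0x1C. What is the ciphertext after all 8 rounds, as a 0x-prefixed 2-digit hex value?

0x43

s_0 = plaintext = 0x1C
s_1 = Round(s_0, k_0) = 0x41
s_2 = Round(s_1, k_1) = 0x1D
s_3 = Round(s_2, k_2) = 0x43
s_4 = Round(s_3, k_3) = 0x2E
s_5 = Round(s_4, k_4) = 0x22
s_6 = Round(s_5, k_5) = 0xDC
s_7 = Round(s_6, k_6) = 0xD9
s_8 = Round(s_7, k_7) = 0x43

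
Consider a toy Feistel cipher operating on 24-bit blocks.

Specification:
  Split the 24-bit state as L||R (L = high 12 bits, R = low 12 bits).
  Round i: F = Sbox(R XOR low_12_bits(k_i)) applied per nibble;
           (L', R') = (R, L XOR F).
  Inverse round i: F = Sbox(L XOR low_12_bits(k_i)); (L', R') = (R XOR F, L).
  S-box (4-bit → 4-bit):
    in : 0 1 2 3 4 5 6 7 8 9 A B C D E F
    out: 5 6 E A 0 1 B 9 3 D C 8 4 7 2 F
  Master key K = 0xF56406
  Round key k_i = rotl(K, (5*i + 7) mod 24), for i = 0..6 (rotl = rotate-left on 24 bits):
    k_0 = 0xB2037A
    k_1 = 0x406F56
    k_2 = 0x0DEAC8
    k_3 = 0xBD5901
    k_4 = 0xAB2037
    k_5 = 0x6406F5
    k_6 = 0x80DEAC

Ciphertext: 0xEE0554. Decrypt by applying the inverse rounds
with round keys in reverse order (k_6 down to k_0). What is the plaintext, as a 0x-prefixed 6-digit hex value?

0x830A39

s_0 = ciphertext = 0xEE0554
s_1 = InvRound(s_0, k_6) = 0x050EE0
s_2 = InvRound(s_1, k_5) = 0x521050
s_3 = InvRound(s_2, k_4) = 0x13B521
s_4 = InvRound(s_3, k_3) = 0x68D13B
s_5 = InvRound(s_4, k_2) = 0x53A68D
s_6 = InvRound(s_5, k_1) = 0xA3953A
s_7 = InvRound(s_6, k_0) = 0x830A39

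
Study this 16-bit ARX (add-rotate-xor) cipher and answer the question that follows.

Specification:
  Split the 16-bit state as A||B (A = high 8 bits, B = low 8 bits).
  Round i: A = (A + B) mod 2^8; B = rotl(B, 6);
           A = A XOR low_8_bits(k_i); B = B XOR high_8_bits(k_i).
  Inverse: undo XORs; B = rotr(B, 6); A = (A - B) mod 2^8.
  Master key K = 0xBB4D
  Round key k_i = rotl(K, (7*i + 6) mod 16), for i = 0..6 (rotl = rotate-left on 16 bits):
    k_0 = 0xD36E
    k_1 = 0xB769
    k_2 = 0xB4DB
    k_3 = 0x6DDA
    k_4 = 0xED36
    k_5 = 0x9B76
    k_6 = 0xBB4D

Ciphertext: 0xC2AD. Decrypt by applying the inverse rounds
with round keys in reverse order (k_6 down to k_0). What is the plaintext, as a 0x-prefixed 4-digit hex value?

s_0 = ciphertext = 0xC2AD
s_1 = InvRound(s_0, k_6) = 0x3758
s_2 = InvRound(s_1, k_5) = 0x320F
s_3 = InvRound(s_2, k_4) = 0x798B
s_4 = InvRound(s_3, k_3) = 0x089B
s_5 = InvRound(s_4, k_2) = 0x17BC
s_6 = InvRound(s_5, k_1) = 0x522C
s_7 = InvRound(s_6, k_0) = 0x3DFF

0x3DFF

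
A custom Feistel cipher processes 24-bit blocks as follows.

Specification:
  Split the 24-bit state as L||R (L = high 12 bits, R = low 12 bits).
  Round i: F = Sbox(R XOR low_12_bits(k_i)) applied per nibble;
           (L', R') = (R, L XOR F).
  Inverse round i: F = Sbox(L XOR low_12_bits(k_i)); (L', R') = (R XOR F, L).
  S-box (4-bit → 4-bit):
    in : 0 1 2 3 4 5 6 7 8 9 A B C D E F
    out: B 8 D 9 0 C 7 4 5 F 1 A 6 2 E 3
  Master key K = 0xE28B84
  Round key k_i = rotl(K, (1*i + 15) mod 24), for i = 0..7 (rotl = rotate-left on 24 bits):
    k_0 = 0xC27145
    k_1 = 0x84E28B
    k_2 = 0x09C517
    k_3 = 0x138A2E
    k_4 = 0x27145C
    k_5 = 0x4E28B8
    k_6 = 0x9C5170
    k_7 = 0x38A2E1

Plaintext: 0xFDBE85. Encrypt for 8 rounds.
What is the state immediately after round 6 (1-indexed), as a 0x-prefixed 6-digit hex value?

0xCFA1C8

s_0 = plaintext = 0xFDBE85
s_1 = Round(s_0, k_0) = 0xE85CB0
s_2 = Round(s_1, k_1) = 0xCB001F
s_3 = Round(s_2, k_2) = 0x01F005
s_4 = Round(s_3, k_3) = 0x0051C5
s_5 = Round(s_4, k_4) = 0x1C5CFA
s_6 = Round(s_5, k_5) = 0xCFA1C8
s_7 = Round(s_6, k_6) = 0x1C875F
s_8 = Round(s_7, k_7) = 0x75FD66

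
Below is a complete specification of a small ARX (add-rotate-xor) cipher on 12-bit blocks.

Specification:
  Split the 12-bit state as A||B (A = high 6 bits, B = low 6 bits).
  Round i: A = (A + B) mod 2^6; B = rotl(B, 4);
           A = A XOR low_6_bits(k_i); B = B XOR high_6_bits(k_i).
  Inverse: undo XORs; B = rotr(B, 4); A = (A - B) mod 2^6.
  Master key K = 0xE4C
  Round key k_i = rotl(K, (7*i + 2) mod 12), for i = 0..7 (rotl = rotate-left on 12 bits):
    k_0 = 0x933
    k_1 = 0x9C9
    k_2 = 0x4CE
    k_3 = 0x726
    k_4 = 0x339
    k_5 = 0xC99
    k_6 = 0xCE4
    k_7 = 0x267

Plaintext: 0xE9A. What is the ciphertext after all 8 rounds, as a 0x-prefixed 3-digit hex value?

0x1BF

s_0 = plaintext = 0xE9A
s_1 = Round(s_0, k_0) = 0x9C2
s_2 = Round(s_1, k_1) = 0x807
s_3 = Round(s_2, k_2) = 0xA62
s_4 = Round(s_3, k_3) = 0xB74
s_5 = Round(s_4, k_4) = 0x601
s_6 = Round(s_5, k_5) = 0x022
s_7 = Round(s_6, k_6) = 0x19B
s_8 = Round(s_7, k_7) = 0x1BF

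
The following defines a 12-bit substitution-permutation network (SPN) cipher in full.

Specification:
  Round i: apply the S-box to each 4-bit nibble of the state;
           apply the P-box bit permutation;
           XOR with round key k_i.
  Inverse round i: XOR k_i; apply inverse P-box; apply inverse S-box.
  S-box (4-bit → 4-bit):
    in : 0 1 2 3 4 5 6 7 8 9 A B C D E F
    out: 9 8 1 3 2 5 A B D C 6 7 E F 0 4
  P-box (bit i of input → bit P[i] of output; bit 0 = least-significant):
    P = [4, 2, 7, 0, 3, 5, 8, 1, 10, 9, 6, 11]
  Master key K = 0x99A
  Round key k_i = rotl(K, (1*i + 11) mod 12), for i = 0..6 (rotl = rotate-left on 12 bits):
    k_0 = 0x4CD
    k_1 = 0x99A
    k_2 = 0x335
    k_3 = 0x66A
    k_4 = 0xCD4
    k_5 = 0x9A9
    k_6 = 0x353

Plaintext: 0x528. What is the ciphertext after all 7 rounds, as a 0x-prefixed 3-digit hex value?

0xD89

s_0 = plaintext = 0x528
s_1 = Round(s_0, k_0) = 0x014
s_2 = Round(s_1, k_1) = 0x59C
s_3 = Round(s_2, k_2) = 0x6F2
s_4 = Round(s_3, k_3) = 0xD7A
s_5 = Round(s_4, k_4) = 0x23A
s_6 = Round(s_5, k_5) = 0xD05
s_7 = Round(s_6, k_6) = 0xD89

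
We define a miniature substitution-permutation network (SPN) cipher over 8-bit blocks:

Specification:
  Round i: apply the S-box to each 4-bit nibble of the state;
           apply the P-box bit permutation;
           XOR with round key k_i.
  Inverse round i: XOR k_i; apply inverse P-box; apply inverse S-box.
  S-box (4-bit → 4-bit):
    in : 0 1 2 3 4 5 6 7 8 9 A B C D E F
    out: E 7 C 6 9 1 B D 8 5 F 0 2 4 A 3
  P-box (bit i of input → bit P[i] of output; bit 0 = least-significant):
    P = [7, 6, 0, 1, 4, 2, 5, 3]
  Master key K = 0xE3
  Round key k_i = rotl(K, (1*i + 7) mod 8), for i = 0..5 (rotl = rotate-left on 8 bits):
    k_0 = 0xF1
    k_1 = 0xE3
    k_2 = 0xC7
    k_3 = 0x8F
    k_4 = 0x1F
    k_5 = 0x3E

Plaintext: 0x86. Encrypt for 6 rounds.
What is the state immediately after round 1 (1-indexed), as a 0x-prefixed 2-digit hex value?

s_0 = plaintext = 0x86
s_1 = Round(s_0, k_0) = 0x3B
s_2 = Round(s_1, k_1) = 0xC7
s_3 = Round(s_2, k_2) = 0x40
s_4 = Round(s_3, k_3) = 0xD4
s_5 = Round(s_4, k_4) = 0xBD
s_6 = Round(s_5, k_5) = 0x3F

0x3B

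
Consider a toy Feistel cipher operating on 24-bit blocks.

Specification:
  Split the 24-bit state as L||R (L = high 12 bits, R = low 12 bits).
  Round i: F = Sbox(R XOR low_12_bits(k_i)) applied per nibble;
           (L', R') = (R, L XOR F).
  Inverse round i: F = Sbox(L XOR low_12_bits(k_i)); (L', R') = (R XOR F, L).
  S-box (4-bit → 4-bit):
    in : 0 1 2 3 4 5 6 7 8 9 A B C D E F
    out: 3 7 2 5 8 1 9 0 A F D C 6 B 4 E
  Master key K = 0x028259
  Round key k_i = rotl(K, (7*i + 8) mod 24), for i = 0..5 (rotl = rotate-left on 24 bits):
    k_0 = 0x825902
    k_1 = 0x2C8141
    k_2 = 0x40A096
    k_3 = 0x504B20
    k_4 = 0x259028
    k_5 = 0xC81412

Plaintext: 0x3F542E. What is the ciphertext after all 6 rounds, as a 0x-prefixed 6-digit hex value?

0x5BD206

s_0 = plaintext = 0x3F542E
s_1 = Round(s_0, k_0) = 0x42E8D3
s_2 = Round(s_1, k_1) = 0x8D3BDC
s_3 = Round(s_2, k_2) = 0xBDC45E
s_4 = Round(s_3, k_3) = 0x45E5D8
s_5 = Round(s_4, k_4) = 0x5D85BD
s_6 = Round(s_5, k_5) = 0x5BD206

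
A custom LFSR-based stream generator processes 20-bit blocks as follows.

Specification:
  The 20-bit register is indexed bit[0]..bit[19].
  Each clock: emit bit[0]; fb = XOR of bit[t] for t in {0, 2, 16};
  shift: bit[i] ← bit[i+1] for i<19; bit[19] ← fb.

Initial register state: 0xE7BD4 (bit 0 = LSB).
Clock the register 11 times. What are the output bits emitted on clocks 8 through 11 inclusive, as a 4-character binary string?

1110

reg_0 = 0xE7BD4
clock 1: out=0, reg = 0xF3DEA
clock 2: out=0, reg = 0xF9EF5
clock 3: out=1, reg = 0xFCF7A
clock 4: out=0, reg = 0xFE7BD
clock 5: out=1, reg = 0xFF3DE
clock 6: out=0, reg = 0x7F9EF
clock 7: out=1, reg = 0xBFCF7
clock 8: out=1, reg = 0xDFE7B
clock 9: out=1, reg = 0x6FF3D
clock 10: out=1, reg = 0x37F9E
clock 11: out=0, reg = 0x1BFCF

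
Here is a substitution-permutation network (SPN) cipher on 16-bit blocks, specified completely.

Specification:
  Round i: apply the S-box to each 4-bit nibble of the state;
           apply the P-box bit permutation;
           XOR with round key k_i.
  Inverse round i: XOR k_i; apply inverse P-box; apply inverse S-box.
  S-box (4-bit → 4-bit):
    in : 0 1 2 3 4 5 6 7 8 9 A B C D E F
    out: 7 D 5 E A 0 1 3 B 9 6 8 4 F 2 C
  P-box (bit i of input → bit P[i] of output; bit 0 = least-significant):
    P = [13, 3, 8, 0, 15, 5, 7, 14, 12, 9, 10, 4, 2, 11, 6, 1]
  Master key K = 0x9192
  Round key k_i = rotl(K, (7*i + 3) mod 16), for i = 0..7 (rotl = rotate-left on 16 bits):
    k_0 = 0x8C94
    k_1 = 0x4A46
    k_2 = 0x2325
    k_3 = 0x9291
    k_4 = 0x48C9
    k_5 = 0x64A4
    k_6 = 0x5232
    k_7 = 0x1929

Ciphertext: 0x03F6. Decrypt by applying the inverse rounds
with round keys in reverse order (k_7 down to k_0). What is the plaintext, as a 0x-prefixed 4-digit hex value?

0x7C37

s_0 = ciphertext = 0x03F6
s_1 = InvRound(s_0, k_7) = 0xD8C4
s_2 = InvRound(s_1, k_6) = 0xD405
s_3 = InvRound(s_2, k_5) = 0x5609
s_4 = InvRound(s_3, k_4) = 0xA0C5
s_5 = InvRound(s_4, k_3) = 0x2856
s_6 = InvRound(s_5, k_2) = 0x34EF
s_7 = InvRound(s_6, k_1) = 0xE038
s_8 = InvRound(s_7, k_0) = 0x7C37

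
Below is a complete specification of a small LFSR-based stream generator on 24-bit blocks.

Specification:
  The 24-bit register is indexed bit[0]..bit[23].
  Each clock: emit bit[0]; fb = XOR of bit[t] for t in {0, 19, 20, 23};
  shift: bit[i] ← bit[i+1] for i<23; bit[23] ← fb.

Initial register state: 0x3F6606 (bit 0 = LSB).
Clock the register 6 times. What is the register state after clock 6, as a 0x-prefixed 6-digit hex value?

reg_0 = 0x3F6606
clock 1: out=0, reg = 0x1FB303
clock 2: out=1, reg = 0x8FD981
clock 3: out=1, reg = 0xC7ECC0
clock 4: out=0, reg = 0xE3F660
clock 5: out=0, reg = 0xF1FB30
clock 6: out=0, reg = 0x78FD98

0x78FD98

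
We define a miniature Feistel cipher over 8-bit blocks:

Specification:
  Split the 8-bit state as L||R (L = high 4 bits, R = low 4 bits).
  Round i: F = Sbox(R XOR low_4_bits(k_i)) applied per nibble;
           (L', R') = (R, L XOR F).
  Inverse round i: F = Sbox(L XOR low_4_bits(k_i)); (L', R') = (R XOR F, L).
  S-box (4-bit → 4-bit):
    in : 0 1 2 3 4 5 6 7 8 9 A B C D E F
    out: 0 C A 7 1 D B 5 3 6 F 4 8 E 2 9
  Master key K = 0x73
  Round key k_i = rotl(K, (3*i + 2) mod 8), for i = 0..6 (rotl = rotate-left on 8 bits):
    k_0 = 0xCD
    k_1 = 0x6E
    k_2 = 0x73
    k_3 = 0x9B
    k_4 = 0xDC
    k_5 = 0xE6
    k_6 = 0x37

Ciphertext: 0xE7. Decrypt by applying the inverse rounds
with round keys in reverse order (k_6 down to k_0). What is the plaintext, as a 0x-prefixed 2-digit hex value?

0x99

s_0 = ciphertext = 0xE7
s_1 = InvRound(s_0, k_6) = 0x1E
s_2 = InvRound(s_1, k_5) = 0xB1
s_3 = InvRound(s_2, k_4) = 0x4B
s_4 = InvRound(s_3, k_3) = 0x24
s_5 = InvRound(s_4, k_2) = 0x82
s_6 = InvRound(s_5, k_1) = 0x98
s_7 = InvRound(s_6, k_0) = 0x99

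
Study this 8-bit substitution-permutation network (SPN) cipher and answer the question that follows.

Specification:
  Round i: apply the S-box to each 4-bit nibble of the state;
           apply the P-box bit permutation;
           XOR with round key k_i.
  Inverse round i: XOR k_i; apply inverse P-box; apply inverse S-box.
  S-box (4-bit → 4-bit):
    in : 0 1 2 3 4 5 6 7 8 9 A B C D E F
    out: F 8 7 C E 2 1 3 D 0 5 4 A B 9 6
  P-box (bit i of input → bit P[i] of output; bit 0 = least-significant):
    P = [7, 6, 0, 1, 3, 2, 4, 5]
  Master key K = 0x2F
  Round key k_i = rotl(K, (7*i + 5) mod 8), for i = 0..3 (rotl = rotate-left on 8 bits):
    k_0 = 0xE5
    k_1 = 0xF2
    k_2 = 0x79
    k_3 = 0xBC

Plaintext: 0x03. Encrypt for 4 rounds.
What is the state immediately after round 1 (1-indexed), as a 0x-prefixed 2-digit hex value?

s_0 = plaintext = 0x03
s_1 = Round(s_0, k_0) = 0xDA
s_2 = Round(s_1, k_1) = 0x5F
s_3 = Round(s_2, k_2) = 0x3C
s_4 = Round(s_3, k_3) = 0xCE

0xDA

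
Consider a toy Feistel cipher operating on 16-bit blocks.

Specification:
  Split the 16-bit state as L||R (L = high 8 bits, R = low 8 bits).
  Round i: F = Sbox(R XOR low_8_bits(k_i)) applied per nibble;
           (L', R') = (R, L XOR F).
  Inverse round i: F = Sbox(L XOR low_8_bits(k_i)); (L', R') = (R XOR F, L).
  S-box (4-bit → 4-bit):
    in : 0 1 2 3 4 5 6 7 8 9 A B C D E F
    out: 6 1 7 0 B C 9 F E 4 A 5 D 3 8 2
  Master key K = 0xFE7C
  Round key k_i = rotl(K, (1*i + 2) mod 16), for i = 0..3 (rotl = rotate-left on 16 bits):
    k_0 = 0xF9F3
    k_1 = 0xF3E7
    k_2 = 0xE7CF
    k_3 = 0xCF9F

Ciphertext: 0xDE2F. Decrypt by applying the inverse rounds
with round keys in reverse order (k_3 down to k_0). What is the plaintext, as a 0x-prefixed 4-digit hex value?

s_0 = ciphertext = 0xDE2F
s_1 = InvRound(s_0, k_3) = 0x9EDE
s_2 = InvRound(s_1, k_2) = 0x1F9E
s_3 = InvRound(s_2, k_1) = 0xB01F
s_4 = InvRound(s_3, k_0) = 0xAFB0

0xAFB0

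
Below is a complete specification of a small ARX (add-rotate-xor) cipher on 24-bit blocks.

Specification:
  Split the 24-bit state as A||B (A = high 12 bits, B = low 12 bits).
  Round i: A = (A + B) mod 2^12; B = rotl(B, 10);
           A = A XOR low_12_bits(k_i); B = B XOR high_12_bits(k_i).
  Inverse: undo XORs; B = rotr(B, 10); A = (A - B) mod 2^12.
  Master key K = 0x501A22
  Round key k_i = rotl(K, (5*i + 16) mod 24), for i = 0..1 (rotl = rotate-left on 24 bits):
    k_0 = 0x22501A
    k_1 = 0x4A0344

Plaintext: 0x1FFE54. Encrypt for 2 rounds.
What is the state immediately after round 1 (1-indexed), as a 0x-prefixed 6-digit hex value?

0x0491B0

s_0 = plaintext = 0x1FFE54
s_1 = Round(s_0, k_0) = 0x0491B0
s_2 = Round(s_1, k_1) = 0x2BD4CC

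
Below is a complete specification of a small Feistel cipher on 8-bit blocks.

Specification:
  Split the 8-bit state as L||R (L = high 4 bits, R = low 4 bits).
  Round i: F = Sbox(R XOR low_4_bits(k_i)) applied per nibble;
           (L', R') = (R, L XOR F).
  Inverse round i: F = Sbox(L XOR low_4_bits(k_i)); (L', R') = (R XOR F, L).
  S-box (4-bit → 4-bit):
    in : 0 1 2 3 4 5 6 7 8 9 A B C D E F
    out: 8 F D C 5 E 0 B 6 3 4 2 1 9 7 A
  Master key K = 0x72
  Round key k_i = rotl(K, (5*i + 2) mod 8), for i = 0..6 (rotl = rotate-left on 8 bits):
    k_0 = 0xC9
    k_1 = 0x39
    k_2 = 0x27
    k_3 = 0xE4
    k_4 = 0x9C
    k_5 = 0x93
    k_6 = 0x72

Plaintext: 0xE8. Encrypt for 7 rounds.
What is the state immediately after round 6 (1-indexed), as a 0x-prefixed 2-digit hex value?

s_0 = plaintext = 0xE8
s_1 = Round(s_0, k_0) = 0x81
s_2 = Round(s_1, k_1) = 0x1E
s_3 = Round(s_2, k_2) = 0xE2
s_4 = Round(s_3, k_3) = 0x2E
s_5 = Round(s_4, k_4) = 0xEF
s_6 = Round(s_5, k_5) = 0xFF
s_7 = Round(s_6, k_6) = 0xF6

0xFF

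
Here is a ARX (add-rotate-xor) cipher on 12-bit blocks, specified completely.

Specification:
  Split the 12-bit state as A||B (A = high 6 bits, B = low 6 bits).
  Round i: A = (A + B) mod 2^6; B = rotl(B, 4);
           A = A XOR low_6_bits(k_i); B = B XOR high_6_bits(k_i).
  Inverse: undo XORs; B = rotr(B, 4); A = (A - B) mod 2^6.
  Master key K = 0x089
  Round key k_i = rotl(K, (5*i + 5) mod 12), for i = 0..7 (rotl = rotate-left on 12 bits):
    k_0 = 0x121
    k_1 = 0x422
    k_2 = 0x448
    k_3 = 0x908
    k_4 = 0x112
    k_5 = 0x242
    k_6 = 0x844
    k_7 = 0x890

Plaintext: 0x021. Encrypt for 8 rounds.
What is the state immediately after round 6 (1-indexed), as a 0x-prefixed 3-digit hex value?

0x07E

s_0 = plaintext = 0x021
s_1 = Round(s_0, k_0) = 0x01C
s_2 = Round(s_1, k_1) = 0xF97
s_3 = Round(s_2, k_2) = 0x764
s_4 = Round(s_3, k_3) = 0x26D
s_5 = Round(s_4, k_4) = 0x91F
s_6 = Round(s_5, k_5) = 0x07E
s_7 = Round(s_6, k_6) = 0xECE
s_8 = Round(s_7, k_7) = 0x641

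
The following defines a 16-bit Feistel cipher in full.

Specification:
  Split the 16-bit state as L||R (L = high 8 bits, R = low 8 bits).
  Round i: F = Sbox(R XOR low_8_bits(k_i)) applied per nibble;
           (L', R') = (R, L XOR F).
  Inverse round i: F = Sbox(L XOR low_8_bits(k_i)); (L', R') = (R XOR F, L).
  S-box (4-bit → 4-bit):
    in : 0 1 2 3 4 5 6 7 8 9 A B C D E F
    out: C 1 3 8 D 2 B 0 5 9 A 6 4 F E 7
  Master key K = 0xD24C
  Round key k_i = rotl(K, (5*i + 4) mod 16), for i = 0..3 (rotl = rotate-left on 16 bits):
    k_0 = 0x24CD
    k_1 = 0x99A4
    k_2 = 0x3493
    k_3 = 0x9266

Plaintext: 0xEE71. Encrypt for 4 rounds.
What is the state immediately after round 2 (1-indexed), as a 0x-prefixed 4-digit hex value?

0x8A4F

s_0 = plaintext = 0xEE71
s_1 = Round(s_0, k_0) = 0x718A
s_2 = Round(s_1, k_1) = 0x8A4F
s_3 = Round(s_2, k_2) = 0x4F7E
s_4 = Round(s_3, k_3) = 0x7E5A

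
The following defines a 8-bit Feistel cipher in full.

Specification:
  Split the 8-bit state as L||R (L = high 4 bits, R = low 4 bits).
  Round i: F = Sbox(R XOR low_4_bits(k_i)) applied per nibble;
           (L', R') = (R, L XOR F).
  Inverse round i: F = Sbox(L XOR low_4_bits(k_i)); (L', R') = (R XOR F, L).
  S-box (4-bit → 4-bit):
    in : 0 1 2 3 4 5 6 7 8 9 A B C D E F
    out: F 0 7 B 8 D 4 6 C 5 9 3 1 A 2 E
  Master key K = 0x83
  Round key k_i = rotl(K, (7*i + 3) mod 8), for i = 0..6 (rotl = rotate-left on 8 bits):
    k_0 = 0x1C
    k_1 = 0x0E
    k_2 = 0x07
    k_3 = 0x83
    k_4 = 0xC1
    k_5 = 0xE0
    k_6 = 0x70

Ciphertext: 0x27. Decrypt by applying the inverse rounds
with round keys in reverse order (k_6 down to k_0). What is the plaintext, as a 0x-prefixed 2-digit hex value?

s_0 = ciphertext = 0x27
s_1 = InvRound(s_0, k_6) = 0x02
s_2 = InvRound(s_1, k_5) = 0xD0
s_3 = InvRound(s_2, k_4) = 0x1D
s_4 = InvRound(s_3, k_3) = 0xA1
s_5 = InvRound(s_4, k_2) = 0xBA
s_6 = InvRound(s_5, k_1) = 0x7B
s_7 = InvRound(s_6, k_0) = 0x87

0x87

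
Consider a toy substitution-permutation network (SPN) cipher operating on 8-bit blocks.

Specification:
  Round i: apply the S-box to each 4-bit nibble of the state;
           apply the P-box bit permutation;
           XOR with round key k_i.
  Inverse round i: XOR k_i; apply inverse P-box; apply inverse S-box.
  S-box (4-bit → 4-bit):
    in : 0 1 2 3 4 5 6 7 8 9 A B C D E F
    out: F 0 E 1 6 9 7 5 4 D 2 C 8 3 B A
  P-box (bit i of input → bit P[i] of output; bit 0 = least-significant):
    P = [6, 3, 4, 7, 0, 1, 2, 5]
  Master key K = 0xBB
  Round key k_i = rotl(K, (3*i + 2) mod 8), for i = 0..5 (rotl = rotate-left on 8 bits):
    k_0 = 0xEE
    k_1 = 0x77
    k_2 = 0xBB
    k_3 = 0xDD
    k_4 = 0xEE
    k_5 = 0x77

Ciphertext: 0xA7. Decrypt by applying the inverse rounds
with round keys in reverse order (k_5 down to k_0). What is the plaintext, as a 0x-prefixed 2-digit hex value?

0x3C

s_0 = ciphertext = 0xA7
s_1 = InvRound(s_0, k_5) = 0x19
s_2 = InvRound(s_1, k_4) = 0x09
s_3 = InvRound(s_2, k_3) = 0x89
s_4 = InvRound(s_3, k_2) = 0xF8
s_5 = InvRound(s_4, k_1) = 0x6F
s_6 = InvRound(s_5, k_0) = 0x3C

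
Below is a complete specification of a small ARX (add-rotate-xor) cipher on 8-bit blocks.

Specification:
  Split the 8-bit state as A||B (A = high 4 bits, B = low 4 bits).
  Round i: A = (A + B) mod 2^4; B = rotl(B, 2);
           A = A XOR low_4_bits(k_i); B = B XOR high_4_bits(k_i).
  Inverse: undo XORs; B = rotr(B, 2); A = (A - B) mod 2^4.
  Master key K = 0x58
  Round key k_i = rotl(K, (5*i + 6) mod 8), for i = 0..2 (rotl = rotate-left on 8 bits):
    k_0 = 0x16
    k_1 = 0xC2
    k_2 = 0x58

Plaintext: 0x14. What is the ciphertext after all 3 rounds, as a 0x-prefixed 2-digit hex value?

s_0 = plaintext = 0x14
s_1 = Round(s_0, k_0) = 0x30
s_2 = Round(s_1, k_1) = 0x1C
s_3 = Round(s_2, k_2) = 0x56

0x56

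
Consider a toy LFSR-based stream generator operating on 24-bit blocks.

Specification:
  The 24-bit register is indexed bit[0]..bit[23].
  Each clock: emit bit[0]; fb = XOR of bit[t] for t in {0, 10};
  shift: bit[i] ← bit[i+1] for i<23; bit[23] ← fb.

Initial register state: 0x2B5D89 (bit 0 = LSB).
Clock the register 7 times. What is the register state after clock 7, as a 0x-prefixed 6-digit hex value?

reg_0 = 0x2B5D89
clock 1: out=1, reg = 0x15AEC4
clock 2: out=0, reg = 0x8AD762
clock 3: out=0, reg = 0xC56BB1
clock 4: out=1, reg = 0xE2B5D8
clock 5: out=0, reg = 0xF15AEC
clock 6: out=0, reg = 0x78AD76
clock 7: out=0, reg = 0xBC56BB

0xBC56BB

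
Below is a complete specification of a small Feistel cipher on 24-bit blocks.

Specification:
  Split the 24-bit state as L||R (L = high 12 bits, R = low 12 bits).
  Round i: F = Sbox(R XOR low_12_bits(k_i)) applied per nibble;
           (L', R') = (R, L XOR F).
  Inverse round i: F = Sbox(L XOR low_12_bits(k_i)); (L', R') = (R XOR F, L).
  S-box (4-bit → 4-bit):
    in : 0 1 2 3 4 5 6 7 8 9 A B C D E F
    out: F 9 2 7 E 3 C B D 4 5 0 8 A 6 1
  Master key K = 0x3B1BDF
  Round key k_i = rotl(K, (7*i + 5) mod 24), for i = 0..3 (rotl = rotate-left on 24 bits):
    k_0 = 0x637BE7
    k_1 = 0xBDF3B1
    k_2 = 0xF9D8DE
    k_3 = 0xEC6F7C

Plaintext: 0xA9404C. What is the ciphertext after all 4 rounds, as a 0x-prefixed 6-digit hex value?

0x2EDEB6

s_0 = plaintext = 0xA9404C
s_1 = Round(s_0, k_0) = 0x04CAC4
s_2 = Round(s_1, k_1) = 0xAC44FF
s_3 = Round(s_2, k_2) = 0x4FF2ED
s_4 = Round(s_3, k_3) = 0x2EDEB6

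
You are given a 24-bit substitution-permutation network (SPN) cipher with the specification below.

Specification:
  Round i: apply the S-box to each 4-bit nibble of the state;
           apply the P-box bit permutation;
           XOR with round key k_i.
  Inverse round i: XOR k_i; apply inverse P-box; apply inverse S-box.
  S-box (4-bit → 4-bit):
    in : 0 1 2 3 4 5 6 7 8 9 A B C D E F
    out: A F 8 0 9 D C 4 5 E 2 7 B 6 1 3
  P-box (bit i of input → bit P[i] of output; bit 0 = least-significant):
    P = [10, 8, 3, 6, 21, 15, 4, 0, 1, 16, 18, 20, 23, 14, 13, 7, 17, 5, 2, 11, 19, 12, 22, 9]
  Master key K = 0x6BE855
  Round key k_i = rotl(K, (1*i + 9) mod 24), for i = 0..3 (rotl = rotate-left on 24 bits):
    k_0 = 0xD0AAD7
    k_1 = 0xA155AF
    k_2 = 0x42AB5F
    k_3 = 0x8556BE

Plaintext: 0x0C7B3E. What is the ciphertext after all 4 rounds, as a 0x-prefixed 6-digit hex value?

0x5B0DFB

s_0 = plaintext = 0x0C7B3E
s_1 = Round(s_0, k_0) = 0xD794F5
s_2 = Round(s_1, k_1) = 0xD1A161
s_3 = Round(s_2, k_2) = 0x15F620
s_4 = Round(s_3, k_3) = 0x5B0DFB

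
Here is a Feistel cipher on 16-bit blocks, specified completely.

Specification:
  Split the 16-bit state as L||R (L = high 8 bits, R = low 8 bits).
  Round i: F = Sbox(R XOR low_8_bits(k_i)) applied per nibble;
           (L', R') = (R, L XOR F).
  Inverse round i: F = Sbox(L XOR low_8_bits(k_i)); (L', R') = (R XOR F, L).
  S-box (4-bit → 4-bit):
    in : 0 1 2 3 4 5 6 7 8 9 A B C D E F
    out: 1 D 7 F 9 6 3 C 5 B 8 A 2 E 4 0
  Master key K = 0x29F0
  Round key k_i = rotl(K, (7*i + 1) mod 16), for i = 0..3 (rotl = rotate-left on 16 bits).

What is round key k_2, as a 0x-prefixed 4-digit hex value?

K = 0x29F0
k_0 = rotl(K, (7*0+1) mod 16) = rotl(K, 1) = 0x53E0
k_1 = rotl(K, (7*1+1) mod 16) = rotl(K, 8) = 0xF029
k_2 = rotl(K, (7*2+1) mod 16) = rotl(K, 15) = 0x14F8

0x14F8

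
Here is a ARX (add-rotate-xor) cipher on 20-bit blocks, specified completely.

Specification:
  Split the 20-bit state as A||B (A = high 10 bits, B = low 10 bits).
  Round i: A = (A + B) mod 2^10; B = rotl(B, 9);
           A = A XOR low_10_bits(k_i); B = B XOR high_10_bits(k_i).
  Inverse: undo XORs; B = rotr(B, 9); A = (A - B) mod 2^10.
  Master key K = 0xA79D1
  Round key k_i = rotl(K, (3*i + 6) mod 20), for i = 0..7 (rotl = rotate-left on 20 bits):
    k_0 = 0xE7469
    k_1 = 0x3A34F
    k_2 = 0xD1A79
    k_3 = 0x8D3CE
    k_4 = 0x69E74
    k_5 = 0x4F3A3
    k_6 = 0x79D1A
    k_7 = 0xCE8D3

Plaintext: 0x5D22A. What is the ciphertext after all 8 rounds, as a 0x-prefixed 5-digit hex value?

s_0 = plaintext = 0x5D22A
s_1 = Round(s_0, k_0) = 0xFDE88
s_2 = Round(s_1, k_1) = 0x4C1AC
s_3 = Round(s_2, k_2) = 0x29790
s_4 = Round(s_3, k_3) = 0xFEFFC
s_5 = Round(s_4, k_4) = 0x60C59
s_6 = Round(s_5, k_5) = 0x9FF10
s_7 = Round(s_6, k_6) = 0x2546F
s_8 = Round(s_7, k_7) = 0x75D0D

0x75D0D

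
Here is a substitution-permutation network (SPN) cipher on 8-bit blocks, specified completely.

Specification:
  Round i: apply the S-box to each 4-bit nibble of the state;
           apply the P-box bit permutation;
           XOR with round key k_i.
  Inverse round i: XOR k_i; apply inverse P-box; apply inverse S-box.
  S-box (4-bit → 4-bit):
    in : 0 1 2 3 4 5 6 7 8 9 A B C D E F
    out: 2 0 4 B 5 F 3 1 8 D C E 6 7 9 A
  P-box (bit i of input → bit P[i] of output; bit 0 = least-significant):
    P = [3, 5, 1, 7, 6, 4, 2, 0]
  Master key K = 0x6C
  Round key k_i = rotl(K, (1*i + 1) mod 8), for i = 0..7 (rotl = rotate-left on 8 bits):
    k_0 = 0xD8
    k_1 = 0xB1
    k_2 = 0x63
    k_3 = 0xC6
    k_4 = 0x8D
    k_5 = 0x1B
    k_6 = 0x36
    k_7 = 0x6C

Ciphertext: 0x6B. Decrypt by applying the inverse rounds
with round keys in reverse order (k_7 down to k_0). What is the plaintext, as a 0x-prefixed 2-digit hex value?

0x37

s_0 = ciphertext = 0x6B
s_1 = InvRound(s_0, k_7) = 0xA2
s_2 = InvRound(s_1, k_6) = 0xC8
s_3 = InvRound(s_2, k_5) = 0x3A
s_4 = InvRound(s_3, k_4) = 0xBB
s_5 = InvRound(s_4, k_3) = 0x56
s_6 = InvRound(s_5, k_2) = 0xB0
s_7 = InvRound(s_6, k_1) = 0x81
s_8 = InvRound(s_7, k_0) = 0x37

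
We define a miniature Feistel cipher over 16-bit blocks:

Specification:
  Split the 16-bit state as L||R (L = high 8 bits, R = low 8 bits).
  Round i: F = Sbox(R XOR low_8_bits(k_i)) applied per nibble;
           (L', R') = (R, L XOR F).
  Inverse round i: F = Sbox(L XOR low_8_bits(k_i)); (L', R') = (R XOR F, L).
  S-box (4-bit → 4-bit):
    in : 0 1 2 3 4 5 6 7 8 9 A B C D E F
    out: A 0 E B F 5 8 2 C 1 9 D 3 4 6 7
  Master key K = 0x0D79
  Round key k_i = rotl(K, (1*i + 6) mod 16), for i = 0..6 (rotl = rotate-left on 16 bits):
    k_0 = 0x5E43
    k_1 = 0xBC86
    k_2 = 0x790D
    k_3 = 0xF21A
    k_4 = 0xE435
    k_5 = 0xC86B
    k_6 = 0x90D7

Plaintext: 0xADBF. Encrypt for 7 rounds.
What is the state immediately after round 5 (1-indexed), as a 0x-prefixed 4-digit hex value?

s_0 = plaintext = 0xADBF
s_1 = Round(s_0, k_0) = 0xBFDE
s_2 = Round(s_1, k_1) = 0xDEE3
s_3 = Round(s_2, k_2) = 0xE3B8
s_4 = Round(s_3, k_3) = 0xB87D
s_5 = Round(s_4, k_4) = 0x7D44
s_6 = Round(s_5, k_5) = 0x449A
s_7 = Round(s_6, k_6) = 0x9AB0

0x7D44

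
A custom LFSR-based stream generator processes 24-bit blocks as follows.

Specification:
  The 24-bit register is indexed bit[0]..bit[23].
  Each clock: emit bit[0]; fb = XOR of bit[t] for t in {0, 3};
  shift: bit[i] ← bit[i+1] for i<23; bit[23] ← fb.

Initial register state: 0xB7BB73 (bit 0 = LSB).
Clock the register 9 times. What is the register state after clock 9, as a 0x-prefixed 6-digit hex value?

reg_0 = 0xB7BB73
clock 1: out=1, reg = 0xDBDDB9
clock 2: out=1, reg = 0x6DEEDC
clock 3: out=0, reg = 0xB6F76E
clock 4: out=0, reg = 0xDB7BB7
clock 5: out=1, reg = 0xEDBDDB
clock 6: out=1, reg = 0x76DEED
clock 7: out=1, reg = 0x3B6F76
clock 8: out=0, reg = 0x1DB7BB
clock 9: out=1, reg = 0x0EDBDD

0x0EDBDD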